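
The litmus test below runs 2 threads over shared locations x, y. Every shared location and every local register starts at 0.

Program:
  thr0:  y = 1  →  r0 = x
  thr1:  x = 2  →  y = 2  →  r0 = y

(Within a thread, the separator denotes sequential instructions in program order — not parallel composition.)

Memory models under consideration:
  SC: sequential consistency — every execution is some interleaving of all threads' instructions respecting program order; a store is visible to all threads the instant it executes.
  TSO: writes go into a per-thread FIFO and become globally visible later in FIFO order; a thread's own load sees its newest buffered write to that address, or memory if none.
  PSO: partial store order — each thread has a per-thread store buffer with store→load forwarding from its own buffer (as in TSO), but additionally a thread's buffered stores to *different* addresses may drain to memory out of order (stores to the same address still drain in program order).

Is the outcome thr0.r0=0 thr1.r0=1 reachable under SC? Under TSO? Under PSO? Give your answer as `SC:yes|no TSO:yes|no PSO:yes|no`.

SC:no TSO:yes PSO:yes

outcome vector order: (thr0.r0,thr1.r0)
[SC] allowed = {<0 2>, <2 1>, <2 2>}
[TSO] allowed = {<0 1>, <0 2>, <2 1>, <2 2>}
[PSO] allowed = {<0 1>, <0 2>, <2 1>, <2 2>}
target <0 1> ∈ {TSO,PSO}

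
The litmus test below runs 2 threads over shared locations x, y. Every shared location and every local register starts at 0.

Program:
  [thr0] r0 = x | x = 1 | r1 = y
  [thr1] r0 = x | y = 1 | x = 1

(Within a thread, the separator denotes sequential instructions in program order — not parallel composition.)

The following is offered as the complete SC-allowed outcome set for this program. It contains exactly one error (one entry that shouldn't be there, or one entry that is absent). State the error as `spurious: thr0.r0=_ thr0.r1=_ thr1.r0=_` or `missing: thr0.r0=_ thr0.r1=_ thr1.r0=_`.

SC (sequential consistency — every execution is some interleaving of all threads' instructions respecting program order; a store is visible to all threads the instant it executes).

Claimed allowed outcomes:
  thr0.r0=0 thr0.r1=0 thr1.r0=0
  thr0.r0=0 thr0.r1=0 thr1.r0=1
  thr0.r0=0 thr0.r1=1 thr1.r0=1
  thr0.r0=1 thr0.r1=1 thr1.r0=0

outcome vector order: (thr0.r0,thr0.r1,thr1.r0)
[SC] allowed = {<0 0 0>; <0 0 1>; <0 1 0>; <0 1 1>; <1 1 0>}
SC∖claimed = {<0 1 0>}

missing: thr0.r0=0 thr0.r1=1 thr1.r0=0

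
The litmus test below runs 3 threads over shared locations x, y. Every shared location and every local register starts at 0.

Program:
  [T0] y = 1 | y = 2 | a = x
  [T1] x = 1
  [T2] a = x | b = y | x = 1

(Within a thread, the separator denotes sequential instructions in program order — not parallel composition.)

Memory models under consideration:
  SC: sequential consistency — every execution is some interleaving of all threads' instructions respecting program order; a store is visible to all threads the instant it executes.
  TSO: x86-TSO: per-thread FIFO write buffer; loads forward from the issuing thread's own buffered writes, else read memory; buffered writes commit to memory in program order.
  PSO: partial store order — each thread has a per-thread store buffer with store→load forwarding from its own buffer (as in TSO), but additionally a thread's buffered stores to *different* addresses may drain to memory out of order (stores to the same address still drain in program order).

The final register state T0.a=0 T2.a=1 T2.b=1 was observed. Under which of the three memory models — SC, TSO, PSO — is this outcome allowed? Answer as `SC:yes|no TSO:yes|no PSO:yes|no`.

SC:no TSO:yes PSO:yes

outcome vector order: (T0.a,T2.a,T2.b)
SC: 10 outcomes — {<0 0 0>, <0 0 1>, <0 0 2>, <0 1 2>, <1 0 0>, <1 0 1>, <1 0 2>, <1 1 0>, <1 1 1>, <1 1 2>}
TSO: 12 outcomes — {<0 0 0>, <0 0 1>, <0 0 2>, <0 1 0>, <0 1 1>, <0 1 2>, <1 0 0>, <1 0 1>, <1 0 2>, <1 1 0>, <1 1 1>, <1 1 2>}
PSO: 12 outcomes — {<0 0 0>, <0 0 1>, <0 0 2>, <0 1 0>, <0 1 1>, <0 1 2>, <1 0 0>, <1 0 1>, <1 0 2>, <1 1 0>, <1 1 1>, <1 1 2>}
target <0 1 1> ∈ {TSO,PSO}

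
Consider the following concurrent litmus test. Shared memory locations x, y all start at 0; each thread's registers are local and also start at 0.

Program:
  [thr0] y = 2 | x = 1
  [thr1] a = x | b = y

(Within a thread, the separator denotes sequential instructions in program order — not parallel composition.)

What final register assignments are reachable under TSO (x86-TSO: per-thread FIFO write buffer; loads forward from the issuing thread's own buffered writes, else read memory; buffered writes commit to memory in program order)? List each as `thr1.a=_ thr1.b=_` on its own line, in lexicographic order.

thr1.a=0 thr1.b=0
thr1.a=0 thr1.b=2
thr1.a=1 thr1.b=2

outcome vector order: (thr1.a,thr1.b)
|TSO outcomes| = 3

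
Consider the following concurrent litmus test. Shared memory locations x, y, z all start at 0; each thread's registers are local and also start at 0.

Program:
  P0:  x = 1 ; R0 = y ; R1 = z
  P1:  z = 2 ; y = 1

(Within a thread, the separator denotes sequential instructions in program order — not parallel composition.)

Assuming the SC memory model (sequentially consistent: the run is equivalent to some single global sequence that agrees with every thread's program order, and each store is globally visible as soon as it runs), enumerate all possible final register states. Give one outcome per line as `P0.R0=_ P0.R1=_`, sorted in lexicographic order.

outcome vector order: (P0.R0,P0.R1)
|SC outcomes| = 3

P0.R0=0 P0.R1=0
P0.R0=0 P0.R1=2
P0.R0=1 P0.R1=2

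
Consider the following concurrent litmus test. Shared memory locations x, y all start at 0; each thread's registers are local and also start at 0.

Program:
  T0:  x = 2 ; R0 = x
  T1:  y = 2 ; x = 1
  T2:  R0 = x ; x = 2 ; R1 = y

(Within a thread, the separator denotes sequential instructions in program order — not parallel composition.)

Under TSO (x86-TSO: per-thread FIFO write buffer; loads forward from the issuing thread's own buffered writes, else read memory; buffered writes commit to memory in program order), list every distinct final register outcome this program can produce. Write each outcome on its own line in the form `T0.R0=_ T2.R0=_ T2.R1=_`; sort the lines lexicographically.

outcome vector order: (T0.R0,T2.R0,T2.R1)
|TSO outcomes| = 10

T0.R0=1 T2.R0=0 T2.R1=0
T0.R0=1 T2.R0=0 T2.R1=2
T0.R0=1 T2.R0=1 T2.R1=2
T0.R0=1 T2.R0=2 T2.R1=0
T0.R0=1 T2.R0=2 T2.R1=2
T0.R0=2 T2.R0=0 T2.R1=0
T0.R0=2 T2.R0=0 T2.R1=2
T0.R0=2 T2.R0=1 T2.R1=2
T0.R0=2 T2.R0=2 T2.R1=0
T0.R0=2 T2.R0=2 T2.R1=2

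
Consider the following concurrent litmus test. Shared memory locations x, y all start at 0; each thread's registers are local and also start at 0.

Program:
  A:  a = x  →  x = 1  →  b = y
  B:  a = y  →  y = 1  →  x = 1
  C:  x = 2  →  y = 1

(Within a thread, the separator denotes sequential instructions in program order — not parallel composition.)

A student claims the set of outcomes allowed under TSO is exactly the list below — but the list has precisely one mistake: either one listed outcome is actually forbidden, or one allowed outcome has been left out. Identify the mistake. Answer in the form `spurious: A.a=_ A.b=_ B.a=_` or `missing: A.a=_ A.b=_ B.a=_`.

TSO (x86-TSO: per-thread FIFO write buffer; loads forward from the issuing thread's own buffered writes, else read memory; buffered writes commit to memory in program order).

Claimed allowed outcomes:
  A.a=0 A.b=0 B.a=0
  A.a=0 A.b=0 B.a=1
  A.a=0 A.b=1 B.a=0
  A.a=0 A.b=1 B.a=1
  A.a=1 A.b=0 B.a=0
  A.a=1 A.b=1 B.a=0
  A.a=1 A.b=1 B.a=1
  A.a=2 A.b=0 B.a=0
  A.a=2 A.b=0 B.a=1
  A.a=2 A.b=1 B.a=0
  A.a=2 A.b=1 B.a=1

spurious: A.a=1 A.b=0 B.a=0

outcome vector order: (A.a,A.b,B.a)
[TSO] allowed = {000, 001, 010, 011, 110, 111, 200, 201, 210, 211}
claimed∖TSO = {100}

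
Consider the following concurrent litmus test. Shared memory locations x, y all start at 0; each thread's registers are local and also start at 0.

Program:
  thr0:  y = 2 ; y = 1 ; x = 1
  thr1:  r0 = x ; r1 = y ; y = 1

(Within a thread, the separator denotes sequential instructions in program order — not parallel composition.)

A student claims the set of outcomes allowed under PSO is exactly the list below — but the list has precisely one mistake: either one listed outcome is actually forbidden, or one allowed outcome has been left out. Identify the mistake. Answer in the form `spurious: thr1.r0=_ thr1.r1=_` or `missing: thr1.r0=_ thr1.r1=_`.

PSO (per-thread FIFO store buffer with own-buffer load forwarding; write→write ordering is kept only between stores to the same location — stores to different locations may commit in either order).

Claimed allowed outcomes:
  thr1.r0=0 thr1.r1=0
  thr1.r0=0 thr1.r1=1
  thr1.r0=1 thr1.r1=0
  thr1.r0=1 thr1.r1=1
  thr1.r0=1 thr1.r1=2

outcome vector order: (thr1.r0,thr1.r1)
[PSO] allowed = {(0,0); (0,1); (0,2); (1,0); (1,1); (1,2)}
PSO∖claimed = {(0,2)}

missing: thr1.r0=0 thr1.r1=2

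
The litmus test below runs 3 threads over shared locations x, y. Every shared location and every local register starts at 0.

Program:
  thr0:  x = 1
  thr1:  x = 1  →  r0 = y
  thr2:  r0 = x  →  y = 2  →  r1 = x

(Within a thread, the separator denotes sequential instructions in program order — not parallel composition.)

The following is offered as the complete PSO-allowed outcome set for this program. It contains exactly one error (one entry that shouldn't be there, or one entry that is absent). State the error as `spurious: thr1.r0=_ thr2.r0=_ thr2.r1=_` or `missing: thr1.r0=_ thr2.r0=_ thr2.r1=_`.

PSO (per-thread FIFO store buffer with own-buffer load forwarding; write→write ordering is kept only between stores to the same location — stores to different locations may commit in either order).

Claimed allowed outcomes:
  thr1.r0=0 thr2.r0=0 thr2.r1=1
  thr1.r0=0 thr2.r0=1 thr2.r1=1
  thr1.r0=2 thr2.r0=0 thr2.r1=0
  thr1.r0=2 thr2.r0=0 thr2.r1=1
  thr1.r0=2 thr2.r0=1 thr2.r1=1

outcome vector order: (thr1.r0,thr2.r0,thr2.r1)
PSO: 6 outcomes — {000; 001; 011; 200; 201; 211}
PSO∖claimed = {000}

missing: thr1.r0=0 thr2.r0=0 thr2.r1=0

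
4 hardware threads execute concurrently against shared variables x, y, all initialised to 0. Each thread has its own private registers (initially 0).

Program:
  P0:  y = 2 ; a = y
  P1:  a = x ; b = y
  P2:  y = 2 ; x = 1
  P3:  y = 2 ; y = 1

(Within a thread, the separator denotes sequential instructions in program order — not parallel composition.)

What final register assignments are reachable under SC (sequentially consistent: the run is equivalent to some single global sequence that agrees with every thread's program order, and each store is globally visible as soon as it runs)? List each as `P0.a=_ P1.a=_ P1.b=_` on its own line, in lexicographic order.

outcome vector order: (P0.a,P1.a,P1.b)
|SC outcomes| = 10

P0.a=1 P1.a=0 P1.b=0
P0.a=1 P1.a=0 P1.b=1
P0.a=1 P1.a=0 P1.b=2
P0.a=1 P1.a=1 P1.b=1
P0.a=1 P1.a=1 P1.b=2
P0.a=2 P1.a=0 P1.b=0
P0.a=2 P1.a=0 P1.b=1
P0.a=2 P1.a=0 P1.b=2
P0.a=2 P1.a=1 P1.b=1
P0.a=2 P1.a=1 P1.b=2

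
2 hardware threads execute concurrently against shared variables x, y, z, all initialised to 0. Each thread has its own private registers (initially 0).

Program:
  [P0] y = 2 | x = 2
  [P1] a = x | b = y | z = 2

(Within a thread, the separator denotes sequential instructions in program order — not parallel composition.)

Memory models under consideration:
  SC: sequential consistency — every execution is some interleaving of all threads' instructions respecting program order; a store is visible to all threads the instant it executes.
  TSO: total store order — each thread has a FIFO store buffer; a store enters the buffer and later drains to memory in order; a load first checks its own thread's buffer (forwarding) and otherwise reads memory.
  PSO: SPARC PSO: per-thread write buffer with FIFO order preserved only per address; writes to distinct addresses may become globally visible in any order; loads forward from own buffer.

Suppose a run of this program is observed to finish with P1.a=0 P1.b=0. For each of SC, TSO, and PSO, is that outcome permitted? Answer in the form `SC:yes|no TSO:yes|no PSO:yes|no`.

SC:yes TSO:yes PSO:yes

outcome vector order: (P1.a,P1.b)
SC (3): 00, 02, 22
TSO (3): 00, 02, 22
PSO (4): 00, 02, 20, 22
target 00 ∈ {SC,TSO,PSO}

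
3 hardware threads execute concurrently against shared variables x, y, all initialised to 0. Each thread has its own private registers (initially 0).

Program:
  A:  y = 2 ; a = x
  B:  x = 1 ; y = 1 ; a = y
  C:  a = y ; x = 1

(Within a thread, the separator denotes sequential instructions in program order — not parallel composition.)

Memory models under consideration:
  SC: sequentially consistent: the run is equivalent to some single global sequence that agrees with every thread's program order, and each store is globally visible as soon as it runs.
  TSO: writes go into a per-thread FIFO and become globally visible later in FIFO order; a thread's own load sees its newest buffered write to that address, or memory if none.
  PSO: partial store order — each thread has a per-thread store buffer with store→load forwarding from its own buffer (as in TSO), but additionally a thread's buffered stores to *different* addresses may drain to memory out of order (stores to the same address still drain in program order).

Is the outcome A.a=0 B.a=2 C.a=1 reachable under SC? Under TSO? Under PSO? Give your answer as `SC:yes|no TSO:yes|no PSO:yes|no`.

SC:no TSO:yes PSO:yes

outcome vector order: (A.a,B.a,C.a)
under SC → <0 1 0>, <0 1 1>, <0 1 2>, <1 1 0>, <1 1 1>, <1 1 2>, <1 2 0>, <1 2 1>, <1 2 2>
under TSO → <0 1 0>, <0 1 1>, <0 1 2>, <0 2 0>, <0 2 1>, <0 2 2>, <1 1 0>, <1 1 1>, <1 1 2>, <1 2 0>, <1 2 1>, <1 2 2>
under PSO → <0 1 0>, <0 1 1>, <0 1 2>, <0 2 0>, <0 2 1>, <0 2 2>, <1 1 0>, <1 1 1>, <1 1 2>, <1 2 0>, <1 2 1>, <1 2 2>
target <0 2 1> ∈ {TSO,PSO}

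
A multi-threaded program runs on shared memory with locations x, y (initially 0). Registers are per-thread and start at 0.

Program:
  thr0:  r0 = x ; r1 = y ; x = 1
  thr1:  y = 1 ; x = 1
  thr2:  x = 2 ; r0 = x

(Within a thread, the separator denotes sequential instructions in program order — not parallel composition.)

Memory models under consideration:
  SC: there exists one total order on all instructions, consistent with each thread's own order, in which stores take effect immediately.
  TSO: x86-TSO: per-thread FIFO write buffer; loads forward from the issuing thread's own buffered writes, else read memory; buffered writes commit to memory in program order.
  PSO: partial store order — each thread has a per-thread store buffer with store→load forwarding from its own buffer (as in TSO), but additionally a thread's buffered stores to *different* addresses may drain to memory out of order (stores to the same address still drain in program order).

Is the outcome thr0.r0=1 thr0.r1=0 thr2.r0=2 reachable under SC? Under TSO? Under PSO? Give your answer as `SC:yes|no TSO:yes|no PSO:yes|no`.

outcome vector order: (thr0.r0,thr0.r1,thr2.r0)
under SC → <0 0 1>, <0 0 2>, <0 1 1>, <0 1 2>, <1 1 1>, <1 1 2>, <2 0 1>, <2 0 2>, <2 1 1>, <2 1 2>
under TSO → <0 0 1>, <0 0 2>, <0 1 1>, <0 1 2>, <1 1 1>, <1 1 2>, <2 0 1>, <2 0 2>, <2 1 1>, <2 1 2>
under PSO → <0 0 1>, <0 0 2>, <0 1 1>, <0 1 2>, <1 0 1>, <1 0 2>, <1 1 1>, <1 1 2>, <2 0 1>, <2 0 2>, <2 1 1>, <2 1 2>
target <1 0 2> ∈ {PSO}

SC:no TSO:no PSO:yes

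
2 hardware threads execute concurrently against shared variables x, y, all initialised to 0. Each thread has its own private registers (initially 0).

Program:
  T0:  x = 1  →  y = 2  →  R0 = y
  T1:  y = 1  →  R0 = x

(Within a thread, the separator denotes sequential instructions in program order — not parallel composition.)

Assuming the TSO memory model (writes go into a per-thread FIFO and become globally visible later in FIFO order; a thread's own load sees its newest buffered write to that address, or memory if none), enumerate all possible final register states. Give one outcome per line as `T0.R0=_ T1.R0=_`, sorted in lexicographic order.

T0.R0=1 T1.R0=0
T0.R0=1 T1.R0=1
T0.R0=2 T1.R0=0
T0.R0=2 T1.R0=1

outcome vector order: (T0.R0,T1.R0)
|TSO outcomes| = 4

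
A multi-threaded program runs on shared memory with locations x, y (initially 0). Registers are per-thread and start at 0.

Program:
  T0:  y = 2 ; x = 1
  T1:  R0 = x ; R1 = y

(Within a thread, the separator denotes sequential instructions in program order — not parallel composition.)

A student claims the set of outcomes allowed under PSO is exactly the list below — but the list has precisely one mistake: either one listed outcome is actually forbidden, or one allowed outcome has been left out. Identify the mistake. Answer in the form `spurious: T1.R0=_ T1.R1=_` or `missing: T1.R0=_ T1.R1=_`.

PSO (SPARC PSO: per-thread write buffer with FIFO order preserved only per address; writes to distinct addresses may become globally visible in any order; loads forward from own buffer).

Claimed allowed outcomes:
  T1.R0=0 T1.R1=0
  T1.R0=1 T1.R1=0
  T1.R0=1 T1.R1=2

outcome vector order: (T1.R0,T1.R1)
PSO: 4 outcomes — {(0,0); (0,2); (1,0); (1,2)}
PSO∖claimed = {(0,2)}

missing: T1.R0=0 T1.R1=2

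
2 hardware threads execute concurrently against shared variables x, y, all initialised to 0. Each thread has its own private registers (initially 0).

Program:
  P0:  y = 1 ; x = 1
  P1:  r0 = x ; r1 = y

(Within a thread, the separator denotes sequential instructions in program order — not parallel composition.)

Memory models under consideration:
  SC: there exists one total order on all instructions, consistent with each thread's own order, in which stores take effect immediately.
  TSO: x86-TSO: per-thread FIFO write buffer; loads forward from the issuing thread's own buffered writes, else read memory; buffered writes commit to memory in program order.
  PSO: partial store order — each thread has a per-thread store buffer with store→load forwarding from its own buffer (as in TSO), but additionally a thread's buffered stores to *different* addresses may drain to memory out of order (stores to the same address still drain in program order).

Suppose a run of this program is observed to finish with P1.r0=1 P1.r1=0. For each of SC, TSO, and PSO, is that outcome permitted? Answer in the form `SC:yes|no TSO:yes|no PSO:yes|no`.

outcome vector order: (P1.r0,P1.r1)
under SC → 00, 01, 11
under TSO → 00, 01, 11
under PSO → 00, 01, 10, 11
target 10 ∈ {PSO}

SC:no TSO:no PSO:yes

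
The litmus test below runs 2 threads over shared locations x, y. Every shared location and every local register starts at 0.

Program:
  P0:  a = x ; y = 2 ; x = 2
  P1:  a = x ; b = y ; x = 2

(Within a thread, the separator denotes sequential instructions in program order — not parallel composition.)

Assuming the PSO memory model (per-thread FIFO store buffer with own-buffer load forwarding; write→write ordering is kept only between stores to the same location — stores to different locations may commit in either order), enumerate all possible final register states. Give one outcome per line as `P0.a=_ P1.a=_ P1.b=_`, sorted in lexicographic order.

P0.a=0 P1.a=0 P1.b=0
P0.a=0 P1.a=0 P1.b=2
P0.a=0 P1.a=2 P1.b=0
P0.a=0 P1.a=2 P1.b=2
P0.a=2 P1.a=0 P1.b=0

outcome vector order: (P0.a,P1.a,P1.b)
|PSO outcomes| = 5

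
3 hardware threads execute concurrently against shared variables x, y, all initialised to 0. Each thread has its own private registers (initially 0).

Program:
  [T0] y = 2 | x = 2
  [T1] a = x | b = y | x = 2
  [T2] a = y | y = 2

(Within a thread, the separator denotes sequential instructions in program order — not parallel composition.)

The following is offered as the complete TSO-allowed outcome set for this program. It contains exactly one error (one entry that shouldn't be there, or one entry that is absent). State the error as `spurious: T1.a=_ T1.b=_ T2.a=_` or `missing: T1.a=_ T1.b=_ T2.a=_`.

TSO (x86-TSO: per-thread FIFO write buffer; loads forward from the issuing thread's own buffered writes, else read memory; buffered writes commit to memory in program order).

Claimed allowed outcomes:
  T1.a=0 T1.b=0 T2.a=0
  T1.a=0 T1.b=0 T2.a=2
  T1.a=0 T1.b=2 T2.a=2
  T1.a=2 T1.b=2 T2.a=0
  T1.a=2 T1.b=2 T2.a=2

outcome vector order: (T1.a,T1.b,T2.a)
TSO: 6 outcomes — {(0,0,0), (0,0,2), (0,2,0), (0,2,2), (2,2,0), (2,2,2)}
TSO∖claimed = {(0,2,0)}

missing: T1.a=0 T1.b=2 T2.a=0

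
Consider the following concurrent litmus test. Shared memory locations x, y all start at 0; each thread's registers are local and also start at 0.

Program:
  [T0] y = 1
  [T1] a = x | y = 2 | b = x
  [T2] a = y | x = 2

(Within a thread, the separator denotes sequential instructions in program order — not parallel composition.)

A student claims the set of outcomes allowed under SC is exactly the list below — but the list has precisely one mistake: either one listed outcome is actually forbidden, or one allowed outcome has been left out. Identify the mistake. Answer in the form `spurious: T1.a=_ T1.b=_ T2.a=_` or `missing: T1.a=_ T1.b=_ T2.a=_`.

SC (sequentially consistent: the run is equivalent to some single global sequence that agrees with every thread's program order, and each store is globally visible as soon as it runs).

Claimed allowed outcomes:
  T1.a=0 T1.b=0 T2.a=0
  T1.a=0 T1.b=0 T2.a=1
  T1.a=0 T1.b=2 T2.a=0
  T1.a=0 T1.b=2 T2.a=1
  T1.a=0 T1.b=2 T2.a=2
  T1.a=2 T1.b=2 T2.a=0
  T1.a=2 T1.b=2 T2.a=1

outcome vector order: (T1.a,T1.b,T2.a)
SC: 8 outcomes — {0/0/0; 0/0/1; 0/0/2; 0/2/0; 0/2/1; 0/2/2; 2/2/0; 2/2/1}
SC∖claimed = {0/0/2}

missing: T1.a=0 T1.b=0 T2.a=2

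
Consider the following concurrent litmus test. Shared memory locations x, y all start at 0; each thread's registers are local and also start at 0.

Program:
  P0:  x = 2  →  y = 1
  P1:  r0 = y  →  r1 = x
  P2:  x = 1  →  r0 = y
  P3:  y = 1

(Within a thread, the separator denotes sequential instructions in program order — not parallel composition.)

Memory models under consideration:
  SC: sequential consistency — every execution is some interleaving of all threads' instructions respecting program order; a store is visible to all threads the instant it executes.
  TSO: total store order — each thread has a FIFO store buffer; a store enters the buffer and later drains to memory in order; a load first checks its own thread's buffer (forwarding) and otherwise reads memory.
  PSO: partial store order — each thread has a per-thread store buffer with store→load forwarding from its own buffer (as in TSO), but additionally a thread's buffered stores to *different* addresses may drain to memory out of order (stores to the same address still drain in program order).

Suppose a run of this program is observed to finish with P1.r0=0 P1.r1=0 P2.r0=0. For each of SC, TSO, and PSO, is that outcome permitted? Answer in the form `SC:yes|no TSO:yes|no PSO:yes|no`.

outcome vector order: (P1.r0,P1.r1,P2.r0)
SC: 11 outcomes — {0/0/0, 0/0/1, 0/1/0, 0/1/1, 0/2/0, 0/2/1, 1/0/1, 1/1/0, 1/1/1, 1/2/0, 1/2/1}
TSO: 12 outcomes — {0/0/0, 0/0/1, 0/1/0, 0/1/1, 0/2/0, 0/2/1, 1/0/0, 1/0/1, 1/1/0, 1/1/1, 1/2/0, 1/2/1}
PSO: 12 outcomes — {0/0/0, 0/0/1, 0/1/0, 0/1/1, 0/2/0, 0/2/1, 1/0/0, 1/0/1, 1/1/0, 1/1/1, 1/2/0, 1/2/1}
target 0/0/0 ∈ {SC,TSO,PSO}

SC:yes TSO:yes PSO:yes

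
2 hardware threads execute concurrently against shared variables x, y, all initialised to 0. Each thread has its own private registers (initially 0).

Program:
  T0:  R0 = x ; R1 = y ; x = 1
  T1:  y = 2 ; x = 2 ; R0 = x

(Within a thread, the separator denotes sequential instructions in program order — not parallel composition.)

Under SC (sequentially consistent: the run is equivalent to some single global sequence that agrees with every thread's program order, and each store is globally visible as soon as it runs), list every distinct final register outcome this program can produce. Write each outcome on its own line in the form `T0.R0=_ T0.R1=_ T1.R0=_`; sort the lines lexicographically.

T0.R0=0 T0.R1=0 T1.R0=1
T0.R0=0 T0.R1=0 T1.R0=2
T0.R0=0 T0.R1=2 T1.R0=1
T0.R0=0 T0.R1=2 T1.R0=2
T0.R0=2 T0.R1=2 T1.R0=1
T0.R0=2 T0.R1=2 T1.R0=2

outcome vector order: (T0.R0,T0.R1,T1.R0)
|SC outcomes| = 6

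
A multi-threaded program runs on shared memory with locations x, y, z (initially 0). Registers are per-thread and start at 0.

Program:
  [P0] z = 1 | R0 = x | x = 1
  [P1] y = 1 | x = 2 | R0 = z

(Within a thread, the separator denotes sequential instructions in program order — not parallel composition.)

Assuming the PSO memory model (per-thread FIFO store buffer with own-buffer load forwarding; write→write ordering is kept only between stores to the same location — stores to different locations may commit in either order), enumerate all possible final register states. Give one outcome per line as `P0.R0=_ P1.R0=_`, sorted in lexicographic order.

P0.R0=0 P1.R0=0
P0.R0=0 P1.R0=1
P0.R0=2 P1.R0=0
P0.R0=2 P1.R0=1

outcome vector order: (P0.R0,P1.R0)
|PSO outcomes| = 4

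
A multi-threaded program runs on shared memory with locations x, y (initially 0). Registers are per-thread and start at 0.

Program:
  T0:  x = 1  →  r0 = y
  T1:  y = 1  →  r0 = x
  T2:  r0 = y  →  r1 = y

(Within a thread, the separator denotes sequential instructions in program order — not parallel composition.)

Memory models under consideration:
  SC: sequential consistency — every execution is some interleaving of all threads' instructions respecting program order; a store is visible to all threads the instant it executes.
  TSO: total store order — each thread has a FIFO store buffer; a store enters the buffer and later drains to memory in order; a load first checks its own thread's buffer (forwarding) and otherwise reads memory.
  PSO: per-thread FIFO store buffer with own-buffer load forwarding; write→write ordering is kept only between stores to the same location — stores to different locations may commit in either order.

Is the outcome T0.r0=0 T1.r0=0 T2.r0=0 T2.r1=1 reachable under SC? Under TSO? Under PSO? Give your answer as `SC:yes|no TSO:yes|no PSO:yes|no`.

SC:no TSO:yes PSO:yes

outcome vector order: (T0.r0,T1.r0,T2.r0,T2.r1)
SC: 9 outcomes — {0/1/0/0; 0/1/0/1; 0/1/1/1; 1/0/0/0; 1/0/0/1; 1/0/1/1; 1/1/0/0; 1/1/0/1; 1/1/1/1}
TSO: 12 outcomes — {0/0/0/0; 0/0/0/1; 0/0/1/1; 0/1/0/0; 0/1/0/1; 0/1/1/1; 1/0/0/0; 1/0/0/1; 1/0/1/1; 1/1/0/0; 1/1/0/1; 1/1/1/1}
PSO: 12 outcomes — {0/0/0/0; 0/0/0/1; 0/0/1/1; 0/1/0/0; 0/1/0/1; 0/1/1/1; 1/0/0/0; 1/0/0/1; 1/0/1/1; 1/1/0/0; 1/1/0/1; 1/1/1/1}
target 0/0/0/1 ∈ {TSO,PSO}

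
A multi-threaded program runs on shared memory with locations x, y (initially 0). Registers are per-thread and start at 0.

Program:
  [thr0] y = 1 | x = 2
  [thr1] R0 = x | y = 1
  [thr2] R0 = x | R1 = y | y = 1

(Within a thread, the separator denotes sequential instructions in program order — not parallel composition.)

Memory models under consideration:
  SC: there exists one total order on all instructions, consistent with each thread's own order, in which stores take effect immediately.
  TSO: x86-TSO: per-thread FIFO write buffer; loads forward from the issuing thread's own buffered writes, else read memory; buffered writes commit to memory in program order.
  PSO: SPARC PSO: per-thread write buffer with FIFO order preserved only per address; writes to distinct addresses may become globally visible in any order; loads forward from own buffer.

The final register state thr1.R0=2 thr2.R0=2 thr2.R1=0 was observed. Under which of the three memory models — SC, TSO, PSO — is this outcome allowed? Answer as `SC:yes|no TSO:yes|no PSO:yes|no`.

SC:no TSO:no PSO:yes

outcome vector order: (thr1.R0,thr2.R0,thr2.R1)
under SC → <0 0 0> <0 0 1> <0 2 1> <2 0 0> <2 0 1> <2 2 1>
under TSO → <0 0 0> <0 0 1> <0 2 1> <2 0 0> <2 0 1> <2 2 1>
under PSO → <0 0 0> <0 0 1> <0 2 0> <0 2 1> <2 0 0> <2 0 1> <2 2 0> <2 2 1>
target <2 2 0> ∈ {PSO}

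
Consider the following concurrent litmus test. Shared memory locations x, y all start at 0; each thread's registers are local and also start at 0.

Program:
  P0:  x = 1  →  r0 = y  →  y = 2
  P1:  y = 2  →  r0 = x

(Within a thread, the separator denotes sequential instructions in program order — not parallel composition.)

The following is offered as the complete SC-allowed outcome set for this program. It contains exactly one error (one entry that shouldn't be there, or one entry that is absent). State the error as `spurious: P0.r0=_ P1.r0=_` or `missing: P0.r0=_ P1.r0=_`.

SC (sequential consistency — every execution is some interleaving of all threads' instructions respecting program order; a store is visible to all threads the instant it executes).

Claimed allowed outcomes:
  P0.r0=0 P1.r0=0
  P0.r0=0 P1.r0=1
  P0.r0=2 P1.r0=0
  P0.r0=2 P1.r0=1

spurious: P0.r0=0 P1.r0=0

outcome vector order: (P0.r0,P1.r0)
SC (3): 01, 20, 21
claimed∖SC = {00}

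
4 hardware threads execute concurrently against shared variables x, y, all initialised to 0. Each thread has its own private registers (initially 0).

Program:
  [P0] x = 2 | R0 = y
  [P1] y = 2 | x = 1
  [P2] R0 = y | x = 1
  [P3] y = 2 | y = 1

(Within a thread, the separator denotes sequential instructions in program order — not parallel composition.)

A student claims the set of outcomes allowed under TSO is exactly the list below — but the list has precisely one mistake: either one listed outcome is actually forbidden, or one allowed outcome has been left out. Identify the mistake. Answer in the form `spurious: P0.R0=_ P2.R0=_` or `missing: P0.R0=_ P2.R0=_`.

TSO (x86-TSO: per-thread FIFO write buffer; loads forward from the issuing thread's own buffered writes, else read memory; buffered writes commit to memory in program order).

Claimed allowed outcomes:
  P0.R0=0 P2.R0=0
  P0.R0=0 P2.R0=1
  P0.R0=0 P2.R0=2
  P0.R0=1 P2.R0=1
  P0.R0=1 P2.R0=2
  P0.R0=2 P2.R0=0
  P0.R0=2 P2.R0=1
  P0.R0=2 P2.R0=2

outcome vector order: (P0.R0,P2.R0)
[TSO] allowed = {00 01 02 10 11 12 20 21 22}
TSO∖claimed = {10}

missing: P0.R0=1 P2.R0=0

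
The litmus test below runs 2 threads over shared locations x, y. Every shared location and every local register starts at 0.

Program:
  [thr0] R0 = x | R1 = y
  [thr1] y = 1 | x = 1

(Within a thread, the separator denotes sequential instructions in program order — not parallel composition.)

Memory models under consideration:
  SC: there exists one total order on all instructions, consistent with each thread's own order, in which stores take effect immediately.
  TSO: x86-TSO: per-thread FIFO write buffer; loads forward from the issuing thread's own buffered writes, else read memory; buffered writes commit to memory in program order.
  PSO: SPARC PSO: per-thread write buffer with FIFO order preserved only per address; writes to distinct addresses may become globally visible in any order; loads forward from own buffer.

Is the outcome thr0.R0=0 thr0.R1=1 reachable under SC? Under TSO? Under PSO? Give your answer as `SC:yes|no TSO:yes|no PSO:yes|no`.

outcome vector order: (thr0.R0,thr0.R1)
under SC → 0/0; 0/1; 1/1
under TSO → 0/0; 0/1; 1/1
under PSO → 0/0; 0/1; 1/0; 1/1
target 0/1 ∈ {SC,TSO,PSO}

SC:yes TSO:yes PSO:yes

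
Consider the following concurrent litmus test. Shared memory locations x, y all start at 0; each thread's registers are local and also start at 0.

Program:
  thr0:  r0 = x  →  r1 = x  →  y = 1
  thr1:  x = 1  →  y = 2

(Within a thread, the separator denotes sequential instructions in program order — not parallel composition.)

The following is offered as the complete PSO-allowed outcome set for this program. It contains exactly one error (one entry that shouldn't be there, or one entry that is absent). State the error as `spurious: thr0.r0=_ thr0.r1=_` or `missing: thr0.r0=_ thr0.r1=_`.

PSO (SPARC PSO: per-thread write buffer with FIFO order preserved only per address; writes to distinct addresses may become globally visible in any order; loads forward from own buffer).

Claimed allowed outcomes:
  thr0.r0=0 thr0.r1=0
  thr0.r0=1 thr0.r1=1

outcome vector order: (thr0.r0,thr0.r1)
under PSO → 0/0, 0/1, 1/1
PSO∖claimed = {0/1}

missing: thr0.r0=0 thr0.r1=1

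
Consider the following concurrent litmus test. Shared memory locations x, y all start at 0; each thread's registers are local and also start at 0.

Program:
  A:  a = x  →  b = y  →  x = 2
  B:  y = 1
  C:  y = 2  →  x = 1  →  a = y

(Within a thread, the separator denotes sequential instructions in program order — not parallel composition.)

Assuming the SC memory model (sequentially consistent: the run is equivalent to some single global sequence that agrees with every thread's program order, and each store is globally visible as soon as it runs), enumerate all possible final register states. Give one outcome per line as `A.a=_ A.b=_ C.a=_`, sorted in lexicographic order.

A.a=0 A.b=0 C.a=1
A.a=0 A.b=0 C.a=2
A.a=0 A.b=1 C.a=1
A.a=0 A.b=1 C.a=2
A.a=0 A.b=2 C.a=1
A.a=0 A.b=2 C.a=2
A.a=1 A.b=1 C.a=1
A.a=1 A.b=1 C.a=2
A.a=1 A.b=2 C.a=1
A.a=1 A.b=2 C.a=2

outcome vector order: (A.a,A.b,C.a)
|SC outcomes| = 10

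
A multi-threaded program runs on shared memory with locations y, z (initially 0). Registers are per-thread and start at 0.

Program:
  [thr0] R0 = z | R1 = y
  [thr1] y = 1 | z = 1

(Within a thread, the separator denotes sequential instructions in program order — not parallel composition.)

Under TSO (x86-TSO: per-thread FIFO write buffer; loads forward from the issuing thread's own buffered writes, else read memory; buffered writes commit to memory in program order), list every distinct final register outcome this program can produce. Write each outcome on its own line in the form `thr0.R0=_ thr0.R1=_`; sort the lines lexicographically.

outcome vector order: (thr0.R0,thr0.R1)
|TSO outcomes| = 3

thr0.R0=0 thr0.R1=0
thr0.R0=0 thr0.R1=1
thr0.R0=1 thr0.R1=1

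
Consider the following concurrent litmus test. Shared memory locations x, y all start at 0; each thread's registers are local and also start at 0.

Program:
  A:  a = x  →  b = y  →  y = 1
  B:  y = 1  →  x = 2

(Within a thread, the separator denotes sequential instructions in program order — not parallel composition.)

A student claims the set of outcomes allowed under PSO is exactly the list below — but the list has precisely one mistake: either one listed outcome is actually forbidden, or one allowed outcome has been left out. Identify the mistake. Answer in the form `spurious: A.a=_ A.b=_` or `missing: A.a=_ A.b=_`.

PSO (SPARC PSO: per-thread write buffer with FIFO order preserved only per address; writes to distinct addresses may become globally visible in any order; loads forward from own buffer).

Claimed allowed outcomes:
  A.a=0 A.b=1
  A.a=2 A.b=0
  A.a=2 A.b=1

missing: A.a=0 A.b=0

outcome vector order: (A.a,A.b)
under PSO → 00 01 20 21
PSO∖claimed = {00}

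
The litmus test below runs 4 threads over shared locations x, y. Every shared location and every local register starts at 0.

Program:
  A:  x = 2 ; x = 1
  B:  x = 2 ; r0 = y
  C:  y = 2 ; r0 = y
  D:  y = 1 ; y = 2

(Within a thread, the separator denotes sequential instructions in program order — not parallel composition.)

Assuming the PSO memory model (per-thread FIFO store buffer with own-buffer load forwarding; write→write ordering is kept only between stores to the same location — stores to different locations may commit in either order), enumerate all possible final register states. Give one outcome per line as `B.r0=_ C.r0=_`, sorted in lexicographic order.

B.r0=0 C.r0=1
B.r0=0 C.r0=2
B.r0=1 C.r0=1
B.r0=1 C.r0=2
B.r0=2 C.r0=1
B.r0=2 C.r0=2

outcome vector order: (B.r0,C.r0)
|PSO outcomes| = 6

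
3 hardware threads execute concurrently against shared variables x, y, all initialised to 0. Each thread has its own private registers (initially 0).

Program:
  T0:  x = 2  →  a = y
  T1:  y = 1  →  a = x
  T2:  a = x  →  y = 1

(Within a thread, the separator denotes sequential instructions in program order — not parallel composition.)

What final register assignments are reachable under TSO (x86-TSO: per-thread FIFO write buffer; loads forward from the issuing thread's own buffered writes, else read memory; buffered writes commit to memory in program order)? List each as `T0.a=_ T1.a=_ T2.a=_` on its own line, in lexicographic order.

outcome vector order: (T0.a,T1.a,T2.a)
|TSO outcomes| = 8

T0.a=0 T1.a=0 T2.a=0
T0.a=0 T1.a=0 T2.a=2
T0.a=0 T1.a=2 T2.a=0
T0.a=0 T1.a=2 T2.a=2
T0.a=1 T1.a=0 T2.a=0
T0.a=1 T1.a=0 T2.a=2
T0.a=1 T1.a=2 T2.a=0
T0.a=1 T1.a=2 T2.a=2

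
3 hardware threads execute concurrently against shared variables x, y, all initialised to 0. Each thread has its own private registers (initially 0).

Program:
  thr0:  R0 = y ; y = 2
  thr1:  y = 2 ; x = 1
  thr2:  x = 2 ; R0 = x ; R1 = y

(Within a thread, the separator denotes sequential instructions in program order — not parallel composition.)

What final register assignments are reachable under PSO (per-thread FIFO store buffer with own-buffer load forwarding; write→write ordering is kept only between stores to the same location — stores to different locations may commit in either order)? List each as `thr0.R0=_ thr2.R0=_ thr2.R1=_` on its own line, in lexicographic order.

thr0.R0=0 thr2.R0=1 thr2.R1=0
thr0.R0=0 thr2.R0=1 thr2.R1=2
thr0.R0=0 thr2.R0=2 thr2.R1=0
thr0.R0=0 thr2.R0=2 thr2.R1=2
thr0.R0=2 thr2.R0=1 thr2.R1=0
thr0.R0=2 thr2.R0=1 thr2.R1=2
thr0.R0=2 thr2.R0=2 thr2.R1=0
thr0.R0=2 thr2.R0=2 thr2.R1=2

outcome vector order: (thr0.R0,thr2.R0,thr2.R1)
|PSO outcomes| = 8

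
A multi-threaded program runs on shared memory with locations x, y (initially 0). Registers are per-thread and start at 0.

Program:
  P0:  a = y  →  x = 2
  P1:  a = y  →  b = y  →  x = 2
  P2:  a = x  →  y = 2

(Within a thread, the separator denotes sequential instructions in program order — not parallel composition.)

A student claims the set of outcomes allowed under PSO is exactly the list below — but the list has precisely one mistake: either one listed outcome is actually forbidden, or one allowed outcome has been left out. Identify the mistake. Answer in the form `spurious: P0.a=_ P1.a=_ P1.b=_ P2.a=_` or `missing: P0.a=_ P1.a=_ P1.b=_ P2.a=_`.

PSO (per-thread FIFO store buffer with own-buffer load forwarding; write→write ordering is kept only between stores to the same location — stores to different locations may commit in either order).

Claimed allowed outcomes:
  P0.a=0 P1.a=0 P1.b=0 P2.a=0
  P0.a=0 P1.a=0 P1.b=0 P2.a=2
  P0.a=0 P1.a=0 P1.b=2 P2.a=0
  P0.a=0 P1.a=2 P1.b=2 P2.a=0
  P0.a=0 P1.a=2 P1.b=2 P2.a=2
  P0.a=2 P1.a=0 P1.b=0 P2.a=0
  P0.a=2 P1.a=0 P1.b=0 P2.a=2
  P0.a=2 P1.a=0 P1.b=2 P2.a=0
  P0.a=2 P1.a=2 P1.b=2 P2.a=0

missing: P0.a=0 P1.a=0 P1.b=2 P2.a=2

outcome vector order: (P0.a,P1.a,P1.b,P2.a)
under PSO → (0,0,0,0), (0,0,0,2), (0,0,2,0), (0,0,2,2), (0,2,2,0), (0,2,2,2), (2,0,0,0), (2,0,0,2), (2,0,2,0), (2,2,2,0)
PSO∖claimed = {(0,0,2,2)}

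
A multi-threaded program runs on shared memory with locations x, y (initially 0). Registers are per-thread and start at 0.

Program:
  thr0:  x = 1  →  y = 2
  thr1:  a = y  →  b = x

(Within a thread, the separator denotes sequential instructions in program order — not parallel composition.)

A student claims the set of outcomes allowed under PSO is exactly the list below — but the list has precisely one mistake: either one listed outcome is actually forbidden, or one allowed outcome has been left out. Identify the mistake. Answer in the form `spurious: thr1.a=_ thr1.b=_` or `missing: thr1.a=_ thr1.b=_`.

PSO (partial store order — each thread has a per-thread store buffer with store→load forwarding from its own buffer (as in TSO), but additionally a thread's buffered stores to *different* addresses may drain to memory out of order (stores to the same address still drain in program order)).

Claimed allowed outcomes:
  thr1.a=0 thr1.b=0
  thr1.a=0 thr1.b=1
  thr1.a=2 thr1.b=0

outcome vector order: (thr1.a,thr1.b)
PSO: 4 outcomes — {(0,0), (0,1), (2,0), (2,1)}
PSO∖claimed = {(2,1)}

missing: thr1.a=2 thr1.b=1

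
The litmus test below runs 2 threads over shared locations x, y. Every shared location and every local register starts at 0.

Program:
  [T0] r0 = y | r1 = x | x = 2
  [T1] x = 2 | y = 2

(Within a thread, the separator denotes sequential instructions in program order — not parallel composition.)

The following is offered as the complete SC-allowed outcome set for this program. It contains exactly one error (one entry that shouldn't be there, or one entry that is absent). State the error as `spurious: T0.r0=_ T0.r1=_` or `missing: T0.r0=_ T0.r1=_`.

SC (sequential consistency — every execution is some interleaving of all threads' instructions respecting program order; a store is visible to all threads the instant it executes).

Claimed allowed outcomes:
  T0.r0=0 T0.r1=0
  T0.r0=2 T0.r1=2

outcome vector order: (T0.r0,T0.r1)
SC: 3 outcomes — {(0,0) (0,2) (2,2)}
SC∖claimed = {(0,2)}

missing: T0.r0=0 T0.r1=2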